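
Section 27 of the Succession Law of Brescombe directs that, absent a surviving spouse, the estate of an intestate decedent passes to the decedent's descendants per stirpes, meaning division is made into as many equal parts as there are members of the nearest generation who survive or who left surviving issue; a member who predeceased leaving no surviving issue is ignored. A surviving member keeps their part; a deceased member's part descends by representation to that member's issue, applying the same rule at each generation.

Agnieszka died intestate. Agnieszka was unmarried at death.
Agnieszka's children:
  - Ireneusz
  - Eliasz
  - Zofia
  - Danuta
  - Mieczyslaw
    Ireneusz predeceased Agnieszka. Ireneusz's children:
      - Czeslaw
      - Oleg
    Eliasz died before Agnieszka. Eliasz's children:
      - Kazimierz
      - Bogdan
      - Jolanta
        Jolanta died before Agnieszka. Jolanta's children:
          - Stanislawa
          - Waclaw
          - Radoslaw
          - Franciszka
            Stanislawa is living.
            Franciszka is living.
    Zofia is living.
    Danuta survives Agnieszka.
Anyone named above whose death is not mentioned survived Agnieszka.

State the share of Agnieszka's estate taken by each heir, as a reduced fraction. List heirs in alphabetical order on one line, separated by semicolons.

Bogdan 1/15; Czeslaw 1/10; Danuta 1/5; Franciszka 1/60; Kazimierz 1/15; Mieczyslaw 1/5; Oleg 1/10; Radoslaw 1/60; Stanislawa 1/60; Waclaw 1/60; Zofia 1/5

There is no surviving spouse, so the entire estate passes to Agnieszka's descendants per stirpes.
The estate is divided into 5 equal shares of 1/5 among Ireneusz, Eliasz, Zofia, Danuta, Mieczyslaw.
Ireneusz predeceased; the 1/5 allotted to Ireneusz's branch passes to Ireneusz's issue by representation.
The 1/5 is divided into 2 equal shares of 1/10 among Czeslaw, Oleg.
Czeslaw is living and takes 1/10.
Oleg is living and takes 1/10.
Eliasz predeceased; the 1/5 allotted to Eliasz's branch passes to Eliasz's issue by representation.
The 1/5 is divided into 3 equal shares of 1/15 among Kazimierz, Bogdan, Jolanta.
Kazimierz is living and takes 1/15.
Bogdan is living and takes 1/15.
Jolanta predeceased; the 1/15 allotted to Jolanta's branch passes to Jolanta's issue by representation.
The 1/15 is divided into 4 equal shares of 1/60 among Stanislawa, Waclaw, Radoslaw, Franciszka.
Stanislawa is living and takes 1/60.
Waclaw is living and takes 1/60.
Radoslaw is living and takes 1/60.
Franciszka is living and takes 1/60.
Zofia is living and takes 1/5.
Danuta is living and takes 1/5.
Mieczyslaw is living and takes 1/5.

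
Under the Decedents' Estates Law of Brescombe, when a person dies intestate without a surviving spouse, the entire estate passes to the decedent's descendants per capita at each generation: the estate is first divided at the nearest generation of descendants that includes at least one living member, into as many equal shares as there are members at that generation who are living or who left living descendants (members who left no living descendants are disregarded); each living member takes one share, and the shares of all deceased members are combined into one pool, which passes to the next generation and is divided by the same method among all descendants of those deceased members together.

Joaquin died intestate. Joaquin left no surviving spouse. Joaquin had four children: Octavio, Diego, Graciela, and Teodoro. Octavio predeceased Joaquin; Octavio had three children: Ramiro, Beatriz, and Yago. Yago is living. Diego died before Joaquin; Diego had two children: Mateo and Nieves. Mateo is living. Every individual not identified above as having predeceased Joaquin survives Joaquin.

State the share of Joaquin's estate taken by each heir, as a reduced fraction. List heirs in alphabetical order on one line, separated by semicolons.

Beatriz 1/10; Graciela 1/4; Mateo 1/10; Nieves 1/10; Ramiro 1/10; Teodoro 1/4; Yago 1/10

There is no surviving spouse, so the entire estate passes to Joaquin's descendants per capita at each generation.
At generation 1 (Octavio, Diego, Graciela, Teodoro) there are 4 shares of (1)/4 = 1/4 each.
Living: Graciela and Teodoro — each takes 1/4.
Deceased: Octavio and Diego. Their combined 1/2 is pooled and carried to generation 2.
At generation 2 (Ramiro, Beatriz, Yago, Mateo, Nieves) there are 5 shares of (1/2)/5 = 1/10 each.
Living: Ramiro, Beatriz, Yago, Mateo, and Nieves — each takes 1/10.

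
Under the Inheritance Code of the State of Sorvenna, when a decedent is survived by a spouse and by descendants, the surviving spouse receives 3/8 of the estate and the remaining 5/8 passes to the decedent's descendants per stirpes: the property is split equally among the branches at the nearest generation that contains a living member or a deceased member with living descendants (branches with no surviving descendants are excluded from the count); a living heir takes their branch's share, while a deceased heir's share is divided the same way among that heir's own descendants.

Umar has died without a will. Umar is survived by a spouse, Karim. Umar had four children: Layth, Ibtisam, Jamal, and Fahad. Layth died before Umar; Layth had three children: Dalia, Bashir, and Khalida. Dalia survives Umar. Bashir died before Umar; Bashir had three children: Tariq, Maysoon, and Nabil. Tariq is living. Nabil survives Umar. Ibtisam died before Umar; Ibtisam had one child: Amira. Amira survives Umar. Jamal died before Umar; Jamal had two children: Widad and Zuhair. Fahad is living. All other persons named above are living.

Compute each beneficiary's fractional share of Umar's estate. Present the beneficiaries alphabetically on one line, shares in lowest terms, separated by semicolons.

Amira 5/32; Dalia 5/96; Fahad 5/32; Karim 3/8; Khalida 5/96; Maysoon 5/288; Nabil 5/288; Tariq 5/288; Widad 5/64; Zuhair 5/64

Karim, as surviving spouse, takes 3/8.
The remaining 5/8 passes to Umar's descendants per stirpes.
The 5/8 is divided into 4 equal shares of 5/32 among Layth, Ibtisam, Jamal, Fahad.
Layth predeceased; the 5/32 allotted to Layth's branch passes to Layth's issue by representation.
The 5/32 is divided into 3 equal shares of 5/96 among Dalia, Bashir, Khalida.
Dalia is living and takes 5/96.
Bashir predeceased; the 5/96 allotted to Bashir's branch passes to Bashir's issue by representation.
The 5/96 is divided into 3 equal shares of 5/288 among Tariq, Maysoon, Nabil.
Tariq is living and takes 5/288.
Maysoon is living and takes 5/288.
Nabil is living and takes 5/288.
Khalida is living and takes 5/96.
Ibtisam predeceased; the 5/32 allotted to Ibtisam's branch passes to Ibtisam's issue by representation.
Amira is the sole taker at this level and receives the full 5/32.
Jamal predeceased; the 5/32 allotted to Jamal's branch passes to Jamal's issue by representation.
The 5/32 is divided into 2 equal shares of 5/64 among Widad, Zuhair.
Widad is living and takes 5/64.
Zuhair is living and takes 5/64.
Fahad is living and takes 5/32.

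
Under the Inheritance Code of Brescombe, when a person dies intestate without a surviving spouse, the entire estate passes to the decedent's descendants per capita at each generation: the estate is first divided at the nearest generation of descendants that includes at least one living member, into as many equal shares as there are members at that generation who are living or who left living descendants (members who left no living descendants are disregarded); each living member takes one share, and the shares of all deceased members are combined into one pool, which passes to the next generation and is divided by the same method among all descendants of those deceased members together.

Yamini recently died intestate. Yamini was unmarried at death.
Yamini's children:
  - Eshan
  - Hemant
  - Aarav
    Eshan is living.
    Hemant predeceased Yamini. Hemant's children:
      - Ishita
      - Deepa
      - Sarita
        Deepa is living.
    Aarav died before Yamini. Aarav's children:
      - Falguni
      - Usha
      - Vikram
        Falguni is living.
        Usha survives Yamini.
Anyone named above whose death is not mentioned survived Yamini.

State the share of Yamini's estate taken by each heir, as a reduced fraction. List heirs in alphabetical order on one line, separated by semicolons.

Deepa 1/9; Eshan 1/3; Falguni 1/9; Ishita 1/9; Sarita 1/9; Usha 1/9; Vikram 1/9

There is no surviving spouse, so the entire estate passes to Yamini's descendants per capita at each generation.
At generation 1 (Eshan, Hemant, Aarav) there are 3 shares of (1)/3 = 1/3 each.
Living: Eshan — each takes 1/3.
Deceased: Hemant and Aarav. Their combined 2/3 is pooled and carried to generation 2.
At generation 2 (Ishita, Deepa, Sarita, Falguni, Usha, Vikram) there are 6 shares of (2/3)/6 = 1/9 each.
Living: Ishita, Deepa, Sarita, Falguni, Usha, and Vikram — each takes 1/9.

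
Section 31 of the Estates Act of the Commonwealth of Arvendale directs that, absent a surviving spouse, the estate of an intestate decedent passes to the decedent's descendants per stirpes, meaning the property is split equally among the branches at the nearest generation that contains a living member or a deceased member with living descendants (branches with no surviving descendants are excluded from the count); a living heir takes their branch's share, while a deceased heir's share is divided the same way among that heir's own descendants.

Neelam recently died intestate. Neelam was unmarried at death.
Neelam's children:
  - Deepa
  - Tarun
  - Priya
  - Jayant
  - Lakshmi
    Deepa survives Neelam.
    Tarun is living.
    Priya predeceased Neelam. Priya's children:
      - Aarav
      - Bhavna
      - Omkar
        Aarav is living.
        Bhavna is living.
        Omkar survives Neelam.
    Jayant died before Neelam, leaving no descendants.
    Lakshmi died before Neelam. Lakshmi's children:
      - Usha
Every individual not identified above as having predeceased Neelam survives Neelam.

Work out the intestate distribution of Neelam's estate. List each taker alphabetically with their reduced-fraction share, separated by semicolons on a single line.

There is no surviving spouse, so the entire estate passes to Neelam's descendants per stirpes.
Jayant left no surviving issue, so that branch lapses and is disregarded.
The estate is divided into 4 equal shares of 1/4 among Deepa, Tarun, Priya, Lakshmi.
Deepa is living and takes 1/4.
Tarun is living and takes 1/4.
Priya predeceased; the 1/4 allotted to Priya's branch passes to Priya's issue by representation.
The 1/4 is divided into 3 equal shares of 1/12 among Aarav, Bhavna, Omkar.
Aarav is living and takes 1/12.
Bhavna is living and takes 1/12.
Omkar is living and takes 1/12.
Lakshmi predeceased; the 1/4 allotted to Lakshmi's branch passes to Lakshmi's issue by representation.
Usha is the sole taker at this level and receives the full 1/4.

Aarav 1/12; Bhavna 1/12; Deepa 1/4; Omkar 1/12; Tarun 1/4; Usha 1/4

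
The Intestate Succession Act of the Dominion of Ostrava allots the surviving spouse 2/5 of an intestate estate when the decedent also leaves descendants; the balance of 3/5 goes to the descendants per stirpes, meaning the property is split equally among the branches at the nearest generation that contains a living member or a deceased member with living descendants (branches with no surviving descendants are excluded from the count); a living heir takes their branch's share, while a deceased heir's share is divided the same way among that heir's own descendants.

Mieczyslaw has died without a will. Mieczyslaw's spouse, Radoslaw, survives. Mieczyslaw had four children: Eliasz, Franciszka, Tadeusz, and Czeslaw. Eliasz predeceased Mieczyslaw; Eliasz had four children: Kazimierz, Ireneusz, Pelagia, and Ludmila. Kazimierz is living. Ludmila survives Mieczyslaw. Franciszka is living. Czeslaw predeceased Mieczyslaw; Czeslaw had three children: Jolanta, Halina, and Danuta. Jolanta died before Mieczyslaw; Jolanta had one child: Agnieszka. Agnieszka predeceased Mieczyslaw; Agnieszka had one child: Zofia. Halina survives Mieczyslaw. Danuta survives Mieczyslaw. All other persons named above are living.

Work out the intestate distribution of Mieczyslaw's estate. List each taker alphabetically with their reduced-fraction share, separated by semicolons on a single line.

Radoslaw, as surviving spouse, takes 2/5.
The remaining 3/5 passes to Mieczyslaw's descendants per stirpes.
The 3/5 is divided into 4 equal shares of 3/20 among Eliasz, Franciszka, Tadeusz, Czeslaw.
Eliasz predeceased; the 3/20 allotted to Eliasz's branch passes to Eliasz's issue by representation.
The 3/20 is divided into 4 equal shares of 3/80 among Kazimierz, Ireneusz, Pelagia, Ludmila.
Kazimierz is living and takes 3/80.
Ireneusz is living and takes 3/80.
Pelagia is living and takes 3/80.
Ludmila is living and takes 3/80.
Franciszka is living and takes 3/20.
Tadeusz is living and takes 3/20.
Czeslaw predeceased; the 3/20 allotted to Czeslaw's branch passes to Czeslaw's issue by representation.
The 3/20 is divided into 3 equal shares of 1/20 among Jolanta, Halina, Danuta.
Jolanta predeceased; the 1/20 allotted to Jolanta's branch passes to Jolanta's issue by representation.
Agnieszka's line is the sole branch at this level, so the full 1/20 passes to Agnieszka's issue by representation.
Zofia is the sole taker at this level and receives the full 1/20.
Halina is living and takes 1/20.
Danuta is living and takes 1/20.

Danuta 1/20; Franciszka 3/20; Halina 1/20; Ireneusz 3/80; Kazimierz 3/80; Ludmila 3/80; Pelagia 3/80; Radoslaw 2/5; Tadeusz 3/20; Zofia 1/20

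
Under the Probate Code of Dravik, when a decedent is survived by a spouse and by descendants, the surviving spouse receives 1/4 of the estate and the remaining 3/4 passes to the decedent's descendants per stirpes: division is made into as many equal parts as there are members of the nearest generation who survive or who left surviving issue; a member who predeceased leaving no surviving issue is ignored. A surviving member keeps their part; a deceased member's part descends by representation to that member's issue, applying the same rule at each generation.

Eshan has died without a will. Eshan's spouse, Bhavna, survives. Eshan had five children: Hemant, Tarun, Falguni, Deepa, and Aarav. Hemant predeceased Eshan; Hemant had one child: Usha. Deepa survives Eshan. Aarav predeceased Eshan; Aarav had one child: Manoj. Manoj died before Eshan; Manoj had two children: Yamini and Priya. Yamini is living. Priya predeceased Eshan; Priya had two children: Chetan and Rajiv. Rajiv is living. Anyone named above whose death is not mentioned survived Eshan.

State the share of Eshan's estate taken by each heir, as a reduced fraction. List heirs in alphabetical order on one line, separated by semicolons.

Bhavna, as surviving spouse, takes 1/4.
The remaining 3/4 passes to Eshan's descendants per stirpes.
The 3/4 is divided into 5 equal shares of 3/20 among Hemant, Tarun, Falguni, Deepa, Aarav.
Hemant predeceased; the 3/20 allotted to Hemant's branch passes to Hemant's issue by representation.
Usha is the sole taker at this level and receives the full 3/20.
Tarun is living and takes 3/20.
Falguni is living and takes 3/20.
Deepa is living and takes 3/20.
Aarav predeceased; the 3/20 allotted to Aarav's branch passes to Aarav's issue by representation.
Manoj's line is the sole branch at this level, so the full 3/20 passes to Manoj's issue by representation.
The 3/20 is divided into 2 equal shares of 3/40 among Yamini, Priya.
Yamini is living and takes 3/40.
Priya predeceased; the 3/40 allotted to Priya's branch passes to Priya's issue by representation.
The 3/40 is divided into 2 equal shares of 3/80 among Chetan, Rajiv.
Chetan is living and takes 3/80.
Rajiv is living and takes 3/80.

Bhavna 1/4; Chetan 3/80; Deepa 3/20; Falguni 3/20; Rajiv 3/80; Tarun 3/20; Usha 3/20; Yamini 3/40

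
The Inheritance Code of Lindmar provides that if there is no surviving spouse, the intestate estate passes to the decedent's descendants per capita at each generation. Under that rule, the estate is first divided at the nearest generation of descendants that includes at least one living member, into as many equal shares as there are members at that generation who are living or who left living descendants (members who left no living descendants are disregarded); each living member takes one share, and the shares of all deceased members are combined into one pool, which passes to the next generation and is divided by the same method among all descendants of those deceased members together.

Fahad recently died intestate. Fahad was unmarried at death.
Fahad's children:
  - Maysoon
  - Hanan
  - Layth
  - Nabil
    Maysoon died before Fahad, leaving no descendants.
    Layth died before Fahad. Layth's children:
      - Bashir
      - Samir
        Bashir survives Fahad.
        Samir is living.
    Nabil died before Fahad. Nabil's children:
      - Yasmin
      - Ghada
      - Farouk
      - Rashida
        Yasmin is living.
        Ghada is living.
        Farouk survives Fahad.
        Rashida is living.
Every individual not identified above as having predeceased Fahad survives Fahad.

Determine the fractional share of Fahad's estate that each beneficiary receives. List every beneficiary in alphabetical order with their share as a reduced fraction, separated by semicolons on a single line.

There is no surviving spouse, so the entire estate passes to Fahad's descendants per capita at each generation.
At generation 1 (Hanan, Layth, Nabil) there are 3 shares of (1)/3 = 1/3 each.
Living: Hanan — each takes 1/3.
Deceased: Layth and Nabil. Their combined 2/3 is pooled and carried to generation 2.
At generation 2 (Bashir, Samir, Yasmin, Ghada, Farouk, Rashida) there are 6 shares of (2/3)/6 = 1/9 each.
Living: Bashir, Samir, Yasmin, Ghada, Farouk, and Rashida — each takes 1/9.

Bashir 1/9; Farouk 1/9; Ghada 1/9; Hanan 1/3; Rashida 1/9; Samir 1/9; Yasmin 1/9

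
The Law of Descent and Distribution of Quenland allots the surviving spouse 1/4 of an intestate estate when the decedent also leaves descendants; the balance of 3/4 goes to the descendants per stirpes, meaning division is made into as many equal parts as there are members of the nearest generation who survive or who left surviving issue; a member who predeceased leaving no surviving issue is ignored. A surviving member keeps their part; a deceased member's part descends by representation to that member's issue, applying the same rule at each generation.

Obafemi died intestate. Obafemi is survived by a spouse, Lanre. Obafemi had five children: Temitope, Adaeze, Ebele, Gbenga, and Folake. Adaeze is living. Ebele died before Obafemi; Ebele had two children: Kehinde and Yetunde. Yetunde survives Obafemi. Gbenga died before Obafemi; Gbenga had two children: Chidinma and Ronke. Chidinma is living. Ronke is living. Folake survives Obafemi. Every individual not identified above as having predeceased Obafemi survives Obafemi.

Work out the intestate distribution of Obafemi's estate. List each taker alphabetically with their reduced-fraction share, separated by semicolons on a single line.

Adaeze 3/20; Chidinma 3/40; Folake 3/20; Kehinde 3/40; Lanre 1/4; Ronke 3/40; Temitope 3/20; Yetunde 3/40

Lanre, as surviving spouse, takes 1/4.
The remaining 3/4 passes to Obafemi's descendants per stirpes.
The 3/4 is divided into 5 equal shares of 3/20 among Temitope, Adaeze, Ebele, Gbenga, Folake.
Temitope is living and takes 3/20.
Adaeze is living and takes 3/20.
Ebele predeceased; the 3/20 allotted to Ebele's branch passes to Ebele's issue by representation.
The 3/20 is divided into 2 equal shares of 3/40 among Kehinde, Yetunde.
Kehinde is living and takes 3/40.
Yetunde is living and takes 3/40.
Gbenga predeceased; the 3/20 allotted to Gbenga's branch passes to Gbenga's issue by representation.
The 3/20 is divided into 2 equal shares of 3/40 among Chidinma, Ronke.
Chidinma is living and takes 3/40.
Ronke is living and takes 3/40.
Folake is living and takes 3/20.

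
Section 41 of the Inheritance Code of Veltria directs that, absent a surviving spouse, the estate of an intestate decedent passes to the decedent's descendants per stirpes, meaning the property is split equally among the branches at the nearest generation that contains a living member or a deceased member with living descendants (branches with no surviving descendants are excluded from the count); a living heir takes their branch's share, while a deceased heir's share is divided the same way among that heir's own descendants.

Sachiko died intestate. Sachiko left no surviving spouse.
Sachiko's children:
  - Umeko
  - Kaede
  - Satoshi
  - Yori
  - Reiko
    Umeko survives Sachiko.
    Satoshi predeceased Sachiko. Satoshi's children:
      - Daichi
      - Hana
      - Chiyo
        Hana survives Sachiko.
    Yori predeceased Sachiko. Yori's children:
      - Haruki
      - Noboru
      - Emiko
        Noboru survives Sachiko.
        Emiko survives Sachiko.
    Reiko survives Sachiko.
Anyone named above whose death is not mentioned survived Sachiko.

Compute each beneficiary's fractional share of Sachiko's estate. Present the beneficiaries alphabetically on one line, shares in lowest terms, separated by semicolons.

There is no surviving spouse, so the entire estate passes to Sachiko's descendants per stirpes.
The estate is divided into 5 equal shares of 1/5 among Umeko, Kaede, Satoshi, Yori, Reiko.
Umeko is living and takes 1/5.
Kaede is living and takes 1/5.
Satoshi predeceased; the 1/5 allotted to Satoshi's branch passes to Satoshi's issue by representation.
The 1/5 is divided into 3 equal shares of 1/15 among Daichi, Hana, Chiyo.
Daichi is living and takes 1/15.
Hana is living and takes 1/15.
Chiyo is living and takes 1/15.
Yori predeceased; the 1/5 allotted to Yori's branch passes to Yori's issue by representation.
The 1/5 is divided into 3 equal shares of 1/15 among Haruki, Noboru, Emiko.
Haruki is living and takes 1/15.
Noboru is living and takes 1/15.
Emiko is living and takes 1/15.
Reiko is living and takes 1/5.

Chiyo 1/15; Daichi 1/15; Emiko 1/15; Hana 1/15; Haruki 1/15; Kaede 1/5; Noboru 1/15; Reiko 1/5; Umeko 1/5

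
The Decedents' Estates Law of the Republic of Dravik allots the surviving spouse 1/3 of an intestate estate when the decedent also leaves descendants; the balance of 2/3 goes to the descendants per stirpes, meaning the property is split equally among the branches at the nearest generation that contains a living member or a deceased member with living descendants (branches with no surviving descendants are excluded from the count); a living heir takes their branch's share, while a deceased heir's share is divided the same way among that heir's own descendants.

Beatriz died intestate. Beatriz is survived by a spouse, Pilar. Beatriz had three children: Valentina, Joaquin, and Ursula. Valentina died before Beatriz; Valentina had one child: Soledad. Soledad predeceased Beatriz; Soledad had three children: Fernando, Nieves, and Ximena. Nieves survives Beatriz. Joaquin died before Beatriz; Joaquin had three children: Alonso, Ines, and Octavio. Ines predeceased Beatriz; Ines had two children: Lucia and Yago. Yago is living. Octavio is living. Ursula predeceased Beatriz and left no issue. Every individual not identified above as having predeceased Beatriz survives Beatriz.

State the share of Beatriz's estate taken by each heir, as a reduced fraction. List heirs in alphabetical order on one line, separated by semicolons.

Alonso 1/9; Fernando 1/9; Lucia 1/18; Nieves 1/9; Octavio 1/9; Pilar 1/3; Ximena 1/9; Yago 1/18

Pilar, as surviving spouse, takes 1/3.
The remaining 2/3 passes to Beatriz's descendants per stirpes.
Ursula left no surviving issue, so that branch lapses and is disregarded.
The 2/3 is divided into 2 equal shares of 1/3 among Valentina, Joaquin.
Valentina predeceased; the 1/3 allotted to Valentina's branch passes to Valentina's issue by representation.
Soledad's line is the sole branch at this level, so the full 1/3 passes to Soledad's issue by representation.
The 1/3 is divided into 3 equal shares of 1/9 among Fernando, Nieves, Ximena.
Fernando is living and takes 1/9.
Nieves is living and takes 1/9.
Ximena is living and takes 1/9.
Joaquin predeceased; the 1/3 allotted to Joaquin's branch passes to Joaquin's issue by representation.
The 1/3 is divided into 3 equal shares of 1/9 among Alonso, Ines, Octavio.
Alonso is living and takes 1/9.
Ines predeceased; the 1/9 allotted to Ines's branch passes to Ines's issue by representation.
The 1/9 is divided into 2 equal shares of 1/18 among Lucia, Yago.
Lucia is living and takes 1/18.
Yago is living and takes 1/18.
Octavio is living and takes 1/9.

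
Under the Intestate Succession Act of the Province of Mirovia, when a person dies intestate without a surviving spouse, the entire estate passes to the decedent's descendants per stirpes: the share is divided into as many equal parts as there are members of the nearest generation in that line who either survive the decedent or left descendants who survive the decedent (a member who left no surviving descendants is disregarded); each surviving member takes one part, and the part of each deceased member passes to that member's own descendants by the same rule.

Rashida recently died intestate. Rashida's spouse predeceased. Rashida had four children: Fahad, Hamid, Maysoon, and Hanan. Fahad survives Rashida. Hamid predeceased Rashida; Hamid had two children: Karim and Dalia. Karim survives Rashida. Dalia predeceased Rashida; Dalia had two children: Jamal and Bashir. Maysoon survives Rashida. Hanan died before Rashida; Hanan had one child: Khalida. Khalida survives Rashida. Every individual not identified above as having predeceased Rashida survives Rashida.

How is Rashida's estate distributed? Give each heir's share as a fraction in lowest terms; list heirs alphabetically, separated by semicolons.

Bashir 1/16; Fahad 1/4; Jamal 1/16; Karim 1/8; Khalida 1/4; Maysoon 1/4

There is no surviving spouse, so the entire estate passes to Rashida's descendants per stirpes.
The estate is divided into 4 equal shares of 1/4 among Fahad, Hamid, Maysoon, Hanan.
Fahad is living and takes 1/4.
Hamid predeceased; the 1/4 allotted to Hamid's branch passes to Hamid's issue by representation.
The 1/4 is divided into 2 equal shares of 1/8 among Karim, Dalia.
Karim is living and takes 1/8.
Dalia predeceased; the 1/8 allotted to Dalia's branch passes to Dalia's issue by representation.
The 1/8 is divided into 2 equal shares of 1/16 among Jamal, Bashir.
Jamal is living and takes 1/16.
Bashir is living and takes 1/16.
Maysoon is living and takes 1/4.
Hanan predeceased; the 1/4 allotted to Hanan's branch passes to Hanan's issue by representation.
Khalida is the sole taker at this level and receives the full 1/4.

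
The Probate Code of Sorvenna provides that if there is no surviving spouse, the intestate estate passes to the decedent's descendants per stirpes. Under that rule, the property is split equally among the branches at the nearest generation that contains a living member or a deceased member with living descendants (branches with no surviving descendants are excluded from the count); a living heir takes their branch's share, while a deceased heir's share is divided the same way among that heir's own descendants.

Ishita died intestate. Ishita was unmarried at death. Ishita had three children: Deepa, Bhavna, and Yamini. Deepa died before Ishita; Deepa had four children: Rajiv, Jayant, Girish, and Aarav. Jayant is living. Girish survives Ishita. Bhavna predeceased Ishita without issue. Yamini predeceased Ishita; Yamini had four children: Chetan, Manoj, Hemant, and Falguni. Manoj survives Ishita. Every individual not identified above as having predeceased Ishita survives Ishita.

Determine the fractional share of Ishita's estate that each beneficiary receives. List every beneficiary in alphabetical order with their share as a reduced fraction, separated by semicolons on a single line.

Aarav 1/8; Chetan 1/8; Falguni 1/8; Girish 1/8; Hemant 1/8; Jayant 1/8; Manoj 1/8; Rajiv 1/8

There is no surviving spouse, so the entire estate passes to Ishita's descendants per stirpes.
Bhavna left no surviving issue, so that branch lapses and is disregarded.
The estate is divided into 2 equal shares of 1/2 among Deepa, Yamini.
Deepa predeceased; the 1/2 allotted to Deepa's branch passes to Deepa's issue by representation.
The 1/2 is divided into 4 equal shares of 1/8 among Rajiv, Jayant, Girish, Aarav.
Rajiv is living and takes 1/8.
Jayant is living and takes 1/8.
Girish is living and takes 1/8.
Aarav is living and takes 1/8.
Yamini predeceased; the 1/2 allotted to Yamini's branch passes to Yamini's issue by representation.
The 1/2 is divided into 4 equal shares of 1/8 among Chetan, Manoj, Hemant, Falguni.
Chetan is living and takes 1/8.
Manoj is living and takes 1/8.
Hemant is living and takes 1/8.
Falguni is living and takes 1/8.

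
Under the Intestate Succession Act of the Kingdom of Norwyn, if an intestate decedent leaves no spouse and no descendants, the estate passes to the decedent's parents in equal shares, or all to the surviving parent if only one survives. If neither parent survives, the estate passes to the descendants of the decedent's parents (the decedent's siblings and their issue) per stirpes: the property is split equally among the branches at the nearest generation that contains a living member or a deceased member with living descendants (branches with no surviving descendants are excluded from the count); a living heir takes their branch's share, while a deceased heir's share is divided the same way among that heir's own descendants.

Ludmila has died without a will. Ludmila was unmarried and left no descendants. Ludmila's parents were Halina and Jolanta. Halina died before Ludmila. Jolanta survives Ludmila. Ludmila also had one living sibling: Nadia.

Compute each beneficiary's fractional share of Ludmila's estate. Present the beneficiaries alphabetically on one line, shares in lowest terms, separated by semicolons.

Jolanta 1

Only one parent, Jolanta, survives, so Jolanta takes the entire estate. The siblings take nothing because a surviving parent has priority.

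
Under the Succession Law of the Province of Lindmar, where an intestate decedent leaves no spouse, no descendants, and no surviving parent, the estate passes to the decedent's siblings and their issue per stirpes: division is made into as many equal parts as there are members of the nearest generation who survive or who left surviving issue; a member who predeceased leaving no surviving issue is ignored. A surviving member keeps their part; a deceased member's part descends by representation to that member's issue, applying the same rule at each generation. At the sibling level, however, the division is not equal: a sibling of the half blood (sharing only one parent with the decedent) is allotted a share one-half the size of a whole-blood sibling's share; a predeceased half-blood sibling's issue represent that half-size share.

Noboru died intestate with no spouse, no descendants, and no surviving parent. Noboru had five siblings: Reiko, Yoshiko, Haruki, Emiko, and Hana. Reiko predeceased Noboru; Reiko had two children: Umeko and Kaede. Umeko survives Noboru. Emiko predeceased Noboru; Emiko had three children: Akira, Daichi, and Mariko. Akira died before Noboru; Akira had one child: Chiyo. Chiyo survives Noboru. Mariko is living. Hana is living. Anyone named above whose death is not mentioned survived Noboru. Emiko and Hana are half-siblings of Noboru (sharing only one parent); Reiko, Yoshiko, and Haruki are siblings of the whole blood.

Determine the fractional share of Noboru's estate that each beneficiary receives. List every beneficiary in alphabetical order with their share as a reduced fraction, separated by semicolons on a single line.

No spouse, descendants, or parent survives, so the estate passes to Noboru's siblings per stirpes.
Half-blood siblings count for one-half the weight of whole-blood siblings at the initial division.
Dividing 1 in proportion to weights (total weight 4): Reiko (weight 1) → 1/4; Yoshiko (weight 1) → 1/4; Haruki (weight 1) → 1/4; Emiko (weight 1/2) → 1/8; Hana (weight 1/2) → 1/8.
Reiko predeceased; the 1/4 allotted to Reiko's branch passes to Reiko's issue by representation.
The 1/4 is divided into 2 equal shares of 1/8 among Umeko, Kaede.
Umeko is living and takes 1/8.
Kaede is living and takes 1/8.
Yoshiko is living and takes 1/4.
Haruki is living and takes 1/4.
Emiko predeceased; the 1/8 allotted to Emiko's branch passes to Emiko's issue by representation.
The 1/8 is divided into 3 equal shares of 1/24 among Akira, Daichi, Mariko.
Akira predeceased; the 1/24 allotted to Akira's branch passes to Akira's issue by representation.
Chiyo is the sole taker at this level and receives the full 1/24.
Daichi is living and takes 1/24.
Mariko is living and takes 1/24.
Hana is living and takes 1/8.

Chiyo 1/24; Daichi 1/24; Hana 1/8; Haruki 1/4; Kaede 1/8; Mariko 1/24; Umeko 1/8; Yoshiko 1/4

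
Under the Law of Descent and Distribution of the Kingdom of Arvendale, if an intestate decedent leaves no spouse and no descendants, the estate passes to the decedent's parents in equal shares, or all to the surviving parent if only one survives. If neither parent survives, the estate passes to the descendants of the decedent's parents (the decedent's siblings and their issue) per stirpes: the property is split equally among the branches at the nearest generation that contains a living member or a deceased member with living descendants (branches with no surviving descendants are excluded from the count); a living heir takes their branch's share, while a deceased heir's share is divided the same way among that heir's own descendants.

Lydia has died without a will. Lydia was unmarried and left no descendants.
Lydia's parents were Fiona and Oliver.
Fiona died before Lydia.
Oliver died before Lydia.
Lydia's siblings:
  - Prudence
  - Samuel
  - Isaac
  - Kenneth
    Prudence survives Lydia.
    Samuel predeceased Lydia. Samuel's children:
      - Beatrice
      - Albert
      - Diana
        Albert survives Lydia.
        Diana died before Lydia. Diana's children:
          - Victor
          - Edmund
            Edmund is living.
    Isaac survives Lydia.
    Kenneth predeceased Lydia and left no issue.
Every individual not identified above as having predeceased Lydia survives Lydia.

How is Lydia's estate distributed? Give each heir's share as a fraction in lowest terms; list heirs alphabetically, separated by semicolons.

Albert 1/9; Beatrice 1/9; Edmund 1/18; Isaac 1/3; Prudence 1/3; Victor 1/18

Neither parent survives and there are no descendants, so the estate passes to Lydia's siblings and their issue per stirpes.
Kenneth left no surviving issue, so that branch lapses and is disregarded.
The estate is divided into 3 equal shares of 1/3 among Prudence, Samuel, Isaac.
Prudence is living and takes 1/3.
Samuel predeceased; the 1/3 allotted to Samuel's branch passes to Samuel's issue by representation.
The 1/3 is divided into 3 equal shares of 1/9 among Beatrice, Albert, Diana.
Beatrice is living and takes 1/9.
Albert is living and takes 1/9.
Diana predeceased; the 1/9 allotted to Diana's branch passes to Diana's issue by representation.
The 1/9 is divided into 2 equal shares of 1/18 among Victor, Edmund.
Victor is living and takes 1/18.
Edmund is living and takes 1/18.
Isaac is living and takes 1/3.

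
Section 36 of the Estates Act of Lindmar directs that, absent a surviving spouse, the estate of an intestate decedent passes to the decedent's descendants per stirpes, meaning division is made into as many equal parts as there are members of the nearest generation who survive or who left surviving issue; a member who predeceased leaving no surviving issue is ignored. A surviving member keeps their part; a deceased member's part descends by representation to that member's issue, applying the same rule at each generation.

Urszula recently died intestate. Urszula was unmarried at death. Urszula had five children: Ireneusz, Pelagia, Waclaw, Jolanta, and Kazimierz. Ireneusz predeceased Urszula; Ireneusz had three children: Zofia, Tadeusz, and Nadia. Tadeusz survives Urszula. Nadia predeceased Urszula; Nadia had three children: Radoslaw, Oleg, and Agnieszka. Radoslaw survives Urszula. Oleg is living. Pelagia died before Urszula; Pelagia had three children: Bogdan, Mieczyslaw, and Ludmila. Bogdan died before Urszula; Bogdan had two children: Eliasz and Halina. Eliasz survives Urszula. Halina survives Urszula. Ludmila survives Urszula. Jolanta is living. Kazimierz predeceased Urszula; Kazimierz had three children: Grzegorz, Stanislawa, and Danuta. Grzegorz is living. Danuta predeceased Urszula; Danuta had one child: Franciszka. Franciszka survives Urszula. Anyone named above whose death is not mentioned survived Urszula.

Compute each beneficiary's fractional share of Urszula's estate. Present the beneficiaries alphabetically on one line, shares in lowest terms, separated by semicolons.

Agnieszka 1/45; Eliasz 1/30; Franciszka 1/15; Grzegorz 1/15; Halina 1/30; Jolanta 1/5; Ludmila 1/15; Mieczyslaw 1/15; Oleg 1/45; Radoslaw 1/45; Stanislawa 1/15; Tadeusz 1/15; Waclaw 1/5; Zofia 1/15

There is no surviving spouse, so the entire estate passes to Urszula's descendants per stirpes.
The estate is divided into 5 equal shares of 1/5 among Ireneusz, Pelagia, Waclaw, Jolanta, Kazimierz.
Ireneusz predeceased; the 1/5 allotted to Ireneusz's branch passes to Ireneusz's issue by representation.
The 1/5 is divided into 3 equal shares of 1/15 among Zofia, Tadeusz, Nadia.
Zofia is living and takes 1/15.
Tadeusz is living and takes 1/15.
Nadia predeceased; the 1/15 allotted to Nadia's branch passes to Nadia's issue by representation.
The 1/15 is divided into 3 equal shares of 1/45 among Radoslaw, Oleg, Agnieszka.
Radoslaw is living and takes 1/45.
Oleg is living and takes 1/45.
Agnieszka is living and takes 1/45.
Pelagia predeceased; the 1/5 allotted to Pelagia's branch passes to Pelagia's issue by representation.
The 1/5 is divided into 3 equal shares of 1/15 among Bogdan, Mieczyslaw, Ludmila.
Bogdan predeceased; the 1/15 allotted to Bogdan's branch passes to Bogdan's issue by representation.
The 1/15 is divided into 2 equal shares of 1/30 among Eliasz, Halina.
Eliasz is living and takes 1/30.
Halina is living and takes 1/30.
Mieczyslaw is living and takes 1/15.
Ludmila is living and takes 1/15.
Waclaw is living and takes 1/5.
Jolanta is living and takes 1/5.
Kazimierz predeceased; the 1/5 allotted to Kazimierz's branch passes to Kazimierz's issue by representation.
The 1/5 is divided into 3 equal shares of 1/15 among Grzegorz, Stanislawa, Danuta.
Grzegorz is living and takes 1/15.
Stanislawa is living and takes 1/15.
Danuta predeceased; the 1/15 allotted to Danuta's branch passes to Danuta's issue by representation.
Franciszka is the sole taker at this level and receives the full 1/15.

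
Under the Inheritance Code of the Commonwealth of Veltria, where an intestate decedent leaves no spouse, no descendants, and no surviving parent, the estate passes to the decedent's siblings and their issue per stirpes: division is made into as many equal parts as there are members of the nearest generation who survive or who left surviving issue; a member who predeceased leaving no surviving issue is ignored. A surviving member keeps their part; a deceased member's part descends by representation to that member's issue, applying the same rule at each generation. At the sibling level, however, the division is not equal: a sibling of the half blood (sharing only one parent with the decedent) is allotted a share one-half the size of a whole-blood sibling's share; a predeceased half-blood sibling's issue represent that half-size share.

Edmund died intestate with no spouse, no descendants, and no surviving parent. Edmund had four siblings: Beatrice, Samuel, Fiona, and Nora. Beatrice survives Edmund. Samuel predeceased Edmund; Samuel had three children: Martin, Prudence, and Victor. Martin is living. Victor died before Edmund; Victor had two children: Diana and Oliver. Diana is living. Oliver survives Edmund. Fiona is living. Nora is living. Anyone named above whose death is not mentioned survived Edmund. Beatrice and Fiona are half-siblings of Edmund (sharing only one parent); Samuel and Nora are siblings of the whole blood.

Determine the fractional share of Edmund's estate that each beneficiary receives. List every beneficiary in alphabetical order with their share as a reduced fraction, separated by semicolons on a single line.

Beatrice 1/6; Diana 1/18; Fiona 1/6; Martin 1/9; Nora 1/3; Oliver 1/18; Prudence 1/9

No spouse, descendants, or parent survives, so the estate passes to Edmund's siblings per stirpes.
Half-blood siblings count for one-half the weight of whole-blood siblings at the initial division.
Dividing 1 in proportion to weights (total weight 3): Beatrice (weight 1/2) → 1/6; Samuel (weight 1) → 1/3; Fiona (weight 1/2) → 1/6; Nora (weight 1) → 1/3.
Beatrice is living and takes 1/6.
Samuel predeceased; the 1/3 allotted to Samuel's branch passes to Samuel's issue by representation.
The 1/3 is divided into 3 equal shares of 1/9 among Martin, Prudence, Victor.
Martin is living and takes 1/9.
Prudence is living and takes 1/9.
Victor predeceased; the 1/9 allotted to Victor's branch passes to Victor's issue by representation.
The 1/9 is divided into 2 equal shares of 1/18 among Diana, Oliver.
Diana is living and takes 1/18.
Oliver is living and takes 1/18.
Fiona is living and takes 1/6.
Nora is living and takes 1/3.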